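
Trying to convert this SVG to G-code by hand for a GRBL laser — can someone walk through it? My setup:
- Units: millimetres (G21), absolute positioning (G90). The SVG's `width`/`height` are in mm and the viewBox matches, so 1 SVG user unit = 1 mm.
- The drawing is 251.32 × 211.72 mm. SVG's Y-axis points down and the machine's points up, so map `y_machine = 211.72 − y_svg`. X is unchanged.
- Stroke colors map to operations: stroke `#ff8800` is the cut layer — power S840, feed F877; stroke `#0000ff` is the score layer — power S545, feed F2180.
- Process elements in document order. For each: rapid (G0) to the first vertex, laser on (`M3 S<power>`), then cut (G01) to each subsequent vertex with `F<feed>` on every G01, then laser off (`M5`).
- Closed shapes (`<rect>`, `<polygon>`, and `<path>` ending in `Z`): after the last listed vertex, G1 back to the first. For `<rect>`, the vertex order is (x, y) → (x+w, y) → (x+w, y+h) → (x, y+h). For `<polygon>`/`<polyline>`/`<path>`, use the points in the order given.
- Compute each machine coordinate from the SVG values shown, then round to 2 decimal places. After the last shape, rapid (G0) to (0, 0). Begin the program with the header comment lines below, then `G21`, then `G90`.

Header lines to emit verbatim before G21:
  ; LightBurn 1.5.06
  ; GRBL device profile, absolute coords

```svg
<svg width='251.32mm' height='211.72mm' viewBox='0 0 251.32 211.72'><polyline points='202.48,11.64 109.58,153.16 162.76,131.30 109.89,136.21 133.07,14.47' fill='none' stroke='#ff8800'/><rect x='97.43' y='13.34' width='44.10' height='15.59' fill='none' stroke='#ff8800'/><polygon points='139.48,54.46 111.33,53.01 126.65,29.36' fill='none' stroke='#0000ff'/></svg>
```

1 u = 1 mm; y_m = 211.72 − y.

[1] `<polyline>` open polyline, #ff8800→cut S840 F877: (202.48,200.08) → (109.58,58.56) → (162.76,80.42) → (109.89,75.51) → (133.07,197.25)

[2] `<rect>` rectangle, #ff8800→cut S840 F877: (97.43,198.38) → (141.53,198.38) → (141.53,182.79) → (97.43,182.79) → (97.43,198.38) (closed)

[3] `<polygon>` regular polygon, #0000ff→score S545 F2180: (139.48,157.26) → (111.33,158.71) → (126.65,182.36) → (139.48,157.26) (closed)

; LightBurn 1.5.06
; GRBL device profile, absolute coords
G21
G90
G0 X202.48 Y200.08
M3 S840
G01 X109.58 Y58.56 F877
G01 X162.76 Y80.42 F877
G01 X109.89 Y75.51 F877
G01 X133.07 Y197.25 F877
M5
G0 X97.43 Y198.38
M3 S840
G01 X141.53 Y198.38 F877
G01 X141.53 Y182.79 F877
G01 X97.43 Y182.79 F877
G01 X97.43 Y198.38 F877
M5
G0 X139.48 Y157.26
M3 S545
G01 X111.33 Y158.71 F2180
G01 X126.65 Y182.36 F2180
G01 X139.48 Y157.26 F2180
M5
G0 X0.00 Y0.00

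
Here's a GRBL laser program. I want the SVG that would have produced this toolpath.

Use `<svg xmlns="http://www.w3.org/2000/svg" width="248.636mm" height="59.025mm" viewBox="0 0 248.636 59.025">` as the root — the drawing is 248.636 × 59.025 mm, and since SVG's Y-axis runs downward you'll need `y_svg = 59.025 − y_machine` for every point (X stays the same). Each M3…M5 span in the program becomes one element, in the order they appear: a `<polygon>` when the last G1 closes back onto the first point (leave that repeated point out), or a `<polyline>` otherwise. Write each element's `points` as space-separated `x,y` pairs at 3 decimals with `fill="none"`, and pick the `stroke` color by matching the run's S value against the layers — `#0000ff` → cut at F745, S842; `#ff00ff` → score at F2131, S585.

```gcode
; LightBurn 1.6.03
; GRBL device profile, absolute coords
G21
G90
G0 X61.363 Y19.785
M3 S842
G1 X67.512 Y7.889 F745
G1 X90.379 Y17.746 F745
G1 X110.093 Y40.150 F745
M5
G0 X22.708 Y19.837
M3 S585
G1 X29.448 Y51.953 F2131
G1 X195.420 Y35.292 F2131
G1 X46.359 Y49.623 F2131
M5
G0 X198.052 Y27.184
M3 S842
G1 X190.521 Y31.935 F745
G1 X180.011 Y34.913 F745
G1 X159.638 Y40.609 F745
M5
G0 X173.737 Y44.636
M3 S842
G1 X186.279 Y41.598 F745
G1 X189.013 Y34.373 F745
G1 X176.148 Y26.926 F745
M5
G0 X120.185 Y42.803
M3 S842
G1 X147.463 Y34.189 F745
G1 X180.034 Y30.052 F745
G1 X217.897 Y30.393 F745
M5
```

<svg xmlns="http://www.w3.org/2000/svg" width="248.636mm" height="59.025mm" viewBox="0 0 248.636 59.025">
  <polyline points="61.363,39.240 67.512,51.136 90.379,41.279 110.093,18.875" fill="none" stroke="#0000ff"/>
  <polyline points="22.708,39.188 29.448,7.072 195.420,23.733 46.359,9.402" fill="none" stroke="#ff00ff"/>
  <polyline points="198.052,31.841 190.521,27.090 180.011,24.112 159.638,18.416" fill="none" stroke="#0000ff"/>
  <polyline points="173.737,14.389 186.279,17.427 189.013,24.652 176.148,32.099" fill="none" stroke="#0000ff"/>
  <polyline points="120.185,16.222 147.463,24.836 180.034,28.973 217.897,28.632" fill="none" stroke="#0000ff"/>
</svg>

Machine Y-up, SVG Y-down with viewBox height 59.025, so y_svg = 59.025 − y_machine; X carries over.

Run 1: power S842 maps to stroke `#0000ff` (cut). The run is open, so emit a `<polyline>` with points (Y-flipped): 61.363,39.240 67.512,51.136 90.379,41.279 110.093,18.875.

Run 2: S585 ⇒ score layer `#ff00ff`. The run is open, so emit a `<polyline>` with points (Y-flipped): 22.708,39.188 29.448,7.072 195.420,23.733 46.359,9.402.

Run 3: power S842 maps to stroke `#0000ff` (cut). The run is open, so emit a `<polyline>` with points (Y-flipped): 198.052,31.841 190.521,27.090 180.011,24.112 159.638,18.416.

Run 4: the run's S842 means `#0000ff` (cut). The run is open, so emit a `<polyline>` with points (Y-flipped): 173.737,14.389 186.279,17.427 189.013,24.652 176.148,32.099.

Run 5: power S842 maps to stroke `#0000ff` (cut). The run is open, so emit a `<polyline>` with points (Y-flipped): 120.185,16.222 147.463,24.836 180.034,28.973 217.897,28.632.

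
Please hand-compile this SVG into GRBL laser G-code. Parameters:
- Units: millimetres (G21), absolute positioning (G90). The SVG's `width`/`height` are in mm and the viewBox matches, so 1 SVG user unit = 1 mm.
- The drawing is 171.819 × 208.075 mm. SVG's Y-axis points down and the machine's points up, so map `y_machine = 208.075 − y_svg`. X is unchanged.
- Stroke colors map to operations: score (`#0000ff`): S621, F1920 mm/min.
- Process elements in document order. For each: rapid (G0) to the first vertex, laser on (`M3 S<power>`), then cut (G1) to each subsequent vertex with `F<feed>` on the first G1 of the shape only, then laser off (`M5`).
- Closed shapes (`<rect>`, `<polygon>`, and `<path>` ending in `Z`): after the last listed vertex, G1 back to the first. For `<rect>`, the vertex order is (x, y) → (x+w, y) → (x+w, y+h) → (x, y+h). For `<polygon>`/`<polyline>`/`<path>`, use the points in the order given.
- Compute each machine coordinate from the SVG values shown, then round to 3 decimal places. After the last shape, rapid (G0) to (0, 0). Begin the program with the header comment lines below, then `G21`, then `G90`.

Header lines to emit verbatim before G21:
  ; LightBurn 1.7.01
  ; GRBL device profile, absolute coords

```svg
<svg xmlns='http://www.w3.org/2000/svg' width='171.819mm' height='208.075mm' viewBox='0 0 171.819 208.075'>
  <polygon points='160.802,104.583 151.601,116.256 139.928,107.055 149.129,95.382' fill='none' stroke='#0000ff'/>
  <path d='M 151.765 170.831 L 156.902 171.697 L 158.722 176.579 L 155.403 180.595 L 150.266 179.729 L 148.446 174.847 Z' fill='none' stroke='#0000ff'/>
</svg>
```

; LightBurn 1.7.01
; GRBL device profile, absolute coords
G21
G90
G0 X160.802 Y103.492
M3 S621
G1 X151.601 Y91.819 F1920
G1 X139.928 Y101.020
G1 X149.129 Y112.693
G1 X160.802 Y103.492
M5
G0 X151.765 Y37.244
M3 S621
G1 X156.902 Y36.378 F1920
G1 X158.722 Y31.496
G1 X155.403 Y27.480
G1 X150.266 Y28.346
G1 X148.446 Y33.228
G1 X151.765 Y37.244
M5
G0 X0.000 Y0.000

1 u = 1 mm; y_m = 208.075 − y.

[1] `<polygon>` regular polygon, #0000ff→score S621 F1920: (160.802,103.492) → (151.601,91.819) → (139.928,101.020) → (149.129,112.693) → (160.802,103.492) (closed)

[2] `<path>` regular polygon, #0000ff→score S621 F1920: (151.765,37.244) → (156.902,36.378) → (158.722,31.496) → (155.403,27.480) → (150.266,28.346) → (148.446,33.228) → (151.765,37.244) (closed)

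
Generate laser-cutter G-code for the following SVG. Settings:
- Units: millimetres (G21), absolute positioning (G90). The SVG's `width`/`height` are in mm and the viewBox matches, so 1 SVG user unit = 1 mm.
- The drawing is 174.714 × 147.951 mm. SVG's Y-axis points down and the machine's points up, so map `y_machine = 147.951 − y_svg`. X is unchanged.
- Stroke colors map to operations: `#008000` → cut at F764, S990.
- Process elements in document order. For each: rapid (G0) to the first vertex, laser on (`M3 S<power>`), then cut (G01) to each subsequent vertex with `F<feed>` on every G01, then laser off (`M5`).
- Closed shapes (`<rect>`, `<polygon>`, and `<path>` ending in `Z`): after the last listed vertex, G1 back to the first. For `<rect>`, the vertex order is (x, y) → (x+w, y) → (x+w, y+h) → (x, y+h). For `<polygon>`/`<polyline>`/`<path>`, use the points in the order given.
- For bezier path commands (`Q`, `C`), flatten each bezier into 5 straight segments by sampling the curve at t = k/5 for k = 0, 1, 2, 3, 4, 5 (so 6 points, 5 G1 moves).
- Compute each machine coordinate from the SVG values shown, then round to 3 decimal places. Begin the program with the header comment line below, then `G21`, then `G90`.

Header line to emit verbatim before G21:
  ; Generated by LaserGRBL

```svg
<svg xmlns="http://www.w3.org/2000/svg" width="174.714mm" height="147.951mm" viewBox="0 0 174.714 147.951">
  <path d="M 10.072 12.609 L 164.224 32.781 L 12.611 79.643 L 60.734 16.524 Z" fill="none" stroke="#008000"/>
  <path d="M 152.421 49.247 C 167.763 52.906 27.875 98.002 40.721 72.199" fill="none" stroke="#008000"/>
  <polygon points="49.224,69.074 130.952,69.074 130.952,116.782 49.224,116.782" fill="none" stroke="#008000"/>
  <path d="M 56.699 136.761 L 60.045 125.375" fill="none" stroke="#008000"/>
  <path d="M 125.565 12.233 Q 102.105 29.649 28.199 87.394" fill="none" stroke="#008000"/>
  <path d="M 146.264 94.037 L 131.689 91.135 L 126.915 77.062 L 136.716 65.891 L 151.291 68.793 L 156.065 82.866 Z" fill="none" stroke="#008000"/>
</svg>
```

; Generated by LaserGRBL
G21
G90
G0 X10.072 Y135.342
M3 S990
G01 X164.224 Y115.170 F764
G01 X12.611 Y68.308 F764
G01 X60.734 Y131.427 F764
G01 X10.072 Y135.342 F764
M5
G0 X152.421 Y98.704
M3 S990
G01 X145.462 Y92.435 F764
G01 X116.031 Y81.613 F764
G01 X78.908 Y71.630 F764
G01 X48.878 Y67.879 F764
G01 X40.721 Y75.752 F764
M5
G0 X49.224 Y78.877
M3 S990
G01 X130.952 Y78.877 F764
G01 X130.952 Y31.169 F764
G01 X49.224 Y31.169 F764
G01 X49.224 Y78.877 F764
M5
G0 X56.699 Y11.190
M3 S990
G01 X60.045 Y22.576 F764
M5
G0 X125.565 Y135.718
M3 S990
G01 X114.163 Y127.138 F764
G01 X98.726 Y115.333 F764
G01 X79.252 Y100.300 F764
G01 X55.744 Y82.042 F764
G01 X28.199 Y60.557 F764
M5
G0 X146.264 Y53.914
M3 S990
G01 X131.689 Y56.816 F764
G01 X126.915 Y70.889 F764
G01 X136.716 Y82.060 F764
G01 X151.291 Y79.158 F764
G01 X156.065 Y65.085 F764
G01 X146.264 Y53.914 F764
M5

Since the viewBox matches the mm dimensions, user units are millimetres directly. The only transform is the Y-flip y_m = 147.951 − y_svg.

Shape 1 is a closed polygon drawn with `<path>`. Its stroke #008000 means cut at S990, F764. After flipping Y the toolpath is (10.072,135.342) → (164.224,115.170) → (12.611,68.308) → (60.734,131.427) → (10.072,135.342), returning to the start.

Shape 2 is a cubic bezier drawn with `<path>`. Its stroke #008000 means cut at S990, F764. After flipping Y the toolpath is (152.421,98.704) → (145.462,92.435) → (116.031,81.613) → (78.908,71.630) → (48.878,67.879) → (40.721,75.752).

Shape 3 is a rectangle drawn with `<polygon>`. Its stroke #008000 means cut at S990, F764. After flipping Y the toolpath is (49.224,78.877) → (130.952,78.877) → (130.952,31.169) → (49.224,31.169) → (49.224,78.877), returning to the start.

Shape 4 is a line segment drawn with `<path>`. Its stroke #008000 means cut at S990, F764. After flipping Y the toolpath is (56.699,11.190) → (60.045,22.576).

Shape 5 is a quadratic bezier drawn with `<path>`. Its stroke #008000 means cut at S990, F764. After flipping Y the toolpath is (125.565,135.718) → (114.163,127.138) → (98.726,115.333) → (79.252,100.300) → (55.744,82.042) → (28.199,60.557).

Shape 6 is a regular polygon drawn with `<path>`. Its stroke #008000 means cut at S990, F764. After flipping Y the toolpath is (146.264,53.914) → (131.689,56.816) → (126.915,70.889) → (136.716,82.060) → (151.291,79.158) → (156.065,65.085) → (146.264,53.914), returning to the start.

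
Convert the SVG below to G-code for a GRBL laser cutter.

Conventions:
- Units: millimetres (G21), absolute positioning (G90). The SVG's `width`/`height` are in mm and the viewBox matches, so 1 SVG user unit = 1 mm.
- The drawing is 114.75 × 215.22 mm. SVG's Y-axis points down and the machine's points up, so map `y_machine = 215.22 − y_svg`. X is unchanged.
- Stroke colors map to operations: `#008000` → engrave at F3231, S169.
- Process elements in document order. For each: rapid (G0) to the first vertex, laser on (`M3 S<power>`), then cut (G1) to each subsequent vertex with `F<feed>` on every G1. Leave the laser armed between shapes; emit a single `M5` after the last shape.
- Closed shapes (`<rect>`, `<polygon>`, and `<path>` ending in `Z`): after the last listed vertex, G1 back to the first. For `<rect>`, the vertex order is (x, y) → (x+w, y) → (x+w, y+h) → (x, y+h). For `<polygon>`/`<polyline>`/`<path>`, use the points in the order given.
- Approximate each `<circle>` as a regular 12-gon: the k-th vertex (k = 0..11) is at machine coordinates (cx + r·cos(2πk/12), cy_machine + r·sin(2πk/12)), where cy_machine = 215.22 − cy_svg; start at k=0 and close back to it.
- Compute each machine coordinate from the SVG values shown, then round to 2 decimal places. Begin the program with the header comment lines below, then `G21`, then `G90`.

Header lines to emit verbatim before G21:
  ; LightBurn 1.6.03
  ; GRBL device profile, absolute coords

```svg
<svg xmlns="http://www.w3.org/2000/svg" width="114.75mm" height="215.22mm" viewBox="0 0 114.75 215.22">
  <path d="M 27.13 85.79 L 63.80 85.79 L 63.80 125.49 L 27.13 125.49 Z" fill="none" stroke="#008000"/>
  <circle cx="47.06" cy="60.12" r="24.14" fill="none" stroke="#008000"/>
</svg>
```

viewBox `0 0 114.75 215.22` with mm width/height → 1 unit = 1 mm. Flip: y_m = 215.22 − y_svg.

**Shape 1** — `<path>` rectangle, stroke `#008000` → engrave (S169, F3231). Machine vertices: (27.13,129.43) → (63.80,129.43) → (63.80,89.73) → (27.13,89.73) → (27.13,129.43). Closed: final G1 returns to the first vertex.

**Shape 2** — `<circle>` circle, stroke `#008000` → engrave (S169, F3231). Machine vertices: (71.20,155.10) → (67.97,167.17) → (59.13,176.01) → (47.06,179.24) → (34.99,176.01) → (26.15,167.17) → (22.92,155.10) → (26.15,143.03) → (34.99,134.19) → (47.06,130.96) → (59.13,134.19) → (67.97,143.03) → (71.20,155.10). Closed: final G1 returns to the first vertex.

; LightBurn 1.6.03
; GRBL device profile, absolute coords
G21
G90
G0 X27.13 Y129.43
M3 S169
G1 X63.80 Y129.43 F3231
G1 X63.80 Y89.73 F3231
G1 X27.13 Y89.73 F3231
G1 X27.13 Y129.43 F3231
G0 X71.20 Y155.10
M3 S169
G1 X67.97 Y167.17 F3231
G1 X59.13 Y176.01 F3231
G1 X47.06 Y179.24 F3231
G1 X34.99 Y176.01 F3231
G1 X26.15 Y167.17 F3231
G1 X22.92 Y155.10 F3231
G1 X26.15 Y143.03 F3231
G1 X34.99 Y134.19 F3231
G1 X47.06 Y130.96 F3231
G1 X59.13 Y134.19 F3231
G1 X67.97 Y143.03 F3231
G1 X71.20 Y155.10 F3231
M5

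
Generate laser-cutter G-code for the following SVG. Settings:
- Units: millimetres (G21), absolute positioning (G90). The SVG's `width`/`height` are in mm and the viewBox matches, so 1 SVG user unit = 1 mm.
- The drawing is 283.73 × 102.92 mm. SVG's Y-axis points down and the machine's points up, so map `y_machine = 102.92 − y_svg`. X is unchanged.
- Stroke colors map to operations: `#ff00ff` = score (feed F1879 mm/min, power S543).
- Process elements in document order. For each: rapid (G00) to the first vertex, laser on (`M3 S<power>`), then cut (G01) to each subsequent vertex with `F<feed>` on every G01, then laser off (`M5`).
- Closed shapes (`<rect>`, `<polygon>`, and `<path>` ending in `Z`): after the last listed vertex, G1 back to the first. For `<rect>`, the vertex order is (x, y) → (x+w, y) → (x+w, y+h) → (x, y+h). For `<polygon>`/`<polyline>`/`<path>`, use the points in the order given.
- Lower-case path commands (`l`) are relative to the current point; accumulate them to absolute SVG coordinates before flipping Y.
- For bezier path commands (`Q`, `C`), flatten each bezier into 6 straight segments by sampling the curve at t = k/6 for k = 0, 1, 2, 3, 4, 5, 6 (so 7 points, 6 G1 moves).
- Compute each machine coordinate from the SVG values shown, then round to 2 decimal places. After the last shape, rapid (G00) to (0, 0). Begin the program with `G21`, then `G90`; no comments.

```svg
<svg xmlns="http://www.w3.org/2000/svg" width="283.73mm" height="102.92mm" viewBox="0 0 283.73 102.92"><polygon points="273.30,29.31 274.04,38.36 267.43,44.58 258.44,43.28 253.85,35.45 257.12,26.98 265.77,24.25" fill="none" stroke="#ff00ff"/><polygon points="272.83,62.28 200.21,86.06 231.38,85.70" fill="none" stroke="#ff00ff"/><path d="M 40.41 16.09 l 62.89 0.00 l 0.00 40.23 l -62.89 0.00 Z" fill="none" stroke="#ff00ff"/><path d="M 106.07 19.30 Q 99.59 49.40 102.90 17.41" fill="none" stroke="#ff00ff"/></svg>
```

G21
G90
G00 X273.30 Y73.61
M3 S543
G01 X274.04 Y64.56 F1879
G01 X267.43 Y58.34 F1879
G01 X258.44 Y59.64 F1879
G01 X253.85 Y67.47 F1879
G01 X257.12 Y75.94 F1879
G01 X265.77 Y78.67 F1879
G01 X273.30 Y73.61 F1879
M5
G00 X272.83 Y40.64
M3 S543
G01 X200.21 Y16.86 F1879
G01 X231.38 Y17.22 F1879
G01 X272.83 Y40.64 F1879
M5
G00 X40.41 Y86.83
M3 S543
G01 X103.30 Y86.83 F1879
G01 X103.30 Y46.60 F1879
G01 X40.41 Y46.60 F1879
G01 X40.41 Y86.83 F1879
M5
G00 X106.07 Y83.62
M3 S543
G01 X104.18 Y75.31 F1879
G01 X102.84 Y70.45 F1879
G01 X102.04 Y69.04 F1879
G01 X101.78 Y71.08 F1879
G01 X102.07 Y76.57 F1879
G01 X102.90 Y85.51 F1879
M5
G00 X0.00 Y0.00

viewBox `0 0 283.73 102.92` with mm width/height → 1 unit = 1 mm. Flip: y_m = 102.92 − y_svg.

**Shape 1** — `<polygon>` regular polygon, stroke `#ff00ff` → score (S543, F1879). Machine vertices: (273.30,73.61) → (274.04,64.56) → (267.43,58.34) → (258.44,59.64) → (253.85,67.47) → (257.12,75.94) → (265.77,78.67) → (273.30,73.61). Closed: final G1 returns to the first vertex.

**Shape 2** — `<polygon>` closed polygon, stroke `#ff00ff` → score (S543, F1879). Machine vertices: (272.83,40.64) → (200.21,16.86) → (231.38,17.22) → (272.83,40.64). Closed: final G1 returns to the first vertex.

**Shape 3** — `<path>` rectangle, stroke `#ff00ff` → score (S543, F1879). Machine vertices: (40.41,86.83) → (103.30,86.83) → (103.30,46.60) → (40.41,46.60) → (40.41,86.83). Closed: final G1 returns to the first vertex.

**Shape 4** — `<path>` quadratic bezier, stroke `#ff00ff` → score (S543, F1879). Control points (SVG): P0=(106.07,19.30), P1=(99.59,49.40), P2=(102.90,17.41); sampled at t=k/6. Machine vertices: (106.07,83.62) → (104.18,75.31) → (102.84,70.45) → (102.04,69.04) → (101.78,71.08) → (102.07,76.57) → (102.90,85.51). Open path.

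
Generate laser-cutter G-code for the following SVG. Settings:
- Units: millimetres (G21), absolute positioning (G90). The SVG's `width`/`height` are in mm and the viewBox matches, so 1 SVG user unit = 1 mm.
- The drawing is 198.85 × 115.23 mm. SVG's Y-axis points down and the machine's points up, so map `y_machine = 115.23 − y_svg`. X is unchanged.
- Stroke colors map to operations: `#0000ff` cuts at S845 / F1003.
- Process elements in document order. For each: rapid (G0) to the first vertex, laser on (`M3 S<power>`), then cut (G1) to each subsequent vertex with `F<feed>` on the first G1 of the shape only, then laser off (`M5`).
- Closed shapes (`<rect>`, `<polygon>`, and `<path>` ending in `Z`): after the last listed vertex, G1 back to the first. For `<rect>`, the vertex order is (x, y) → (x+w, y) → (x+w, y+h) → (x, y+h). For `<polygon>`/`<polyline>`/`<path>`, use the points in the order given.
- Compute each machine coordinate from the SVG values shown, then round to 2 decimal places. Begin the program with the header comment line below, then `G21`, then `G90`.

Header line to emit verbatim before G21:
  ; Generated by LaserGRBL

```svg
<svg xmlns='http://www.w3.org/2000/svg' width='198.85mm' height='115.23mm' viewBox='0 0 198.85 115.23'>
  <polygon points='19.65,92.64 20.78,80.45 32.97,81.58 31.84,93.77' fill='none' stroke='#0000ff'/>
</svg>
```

viewBox `0 0 198.85 115.23` with mm width/height → 1 unit = 1 mm. Flip: y_m = 115.23 − y_svg.

**Shape 1** — `<polygon>` regular polygon, stroke `#0000ff` → cut (S845, F1003). Machine vertices: (19.65,22.59) → (20.78,34.78) → (32.97,33.65) → (31.84,21.46) → (19.65,22.59). Closed: final G1 returns to the first vertex.

; Generated by LaserGRBL
G21
G90
G0 X19.65 Y22.59
M3 S845
G1 X20.78 Y34.78 F1003
G1 X32.97 Y33.65
G1 X31.84 Y21.46
G1 X19.65 Y22.59
M5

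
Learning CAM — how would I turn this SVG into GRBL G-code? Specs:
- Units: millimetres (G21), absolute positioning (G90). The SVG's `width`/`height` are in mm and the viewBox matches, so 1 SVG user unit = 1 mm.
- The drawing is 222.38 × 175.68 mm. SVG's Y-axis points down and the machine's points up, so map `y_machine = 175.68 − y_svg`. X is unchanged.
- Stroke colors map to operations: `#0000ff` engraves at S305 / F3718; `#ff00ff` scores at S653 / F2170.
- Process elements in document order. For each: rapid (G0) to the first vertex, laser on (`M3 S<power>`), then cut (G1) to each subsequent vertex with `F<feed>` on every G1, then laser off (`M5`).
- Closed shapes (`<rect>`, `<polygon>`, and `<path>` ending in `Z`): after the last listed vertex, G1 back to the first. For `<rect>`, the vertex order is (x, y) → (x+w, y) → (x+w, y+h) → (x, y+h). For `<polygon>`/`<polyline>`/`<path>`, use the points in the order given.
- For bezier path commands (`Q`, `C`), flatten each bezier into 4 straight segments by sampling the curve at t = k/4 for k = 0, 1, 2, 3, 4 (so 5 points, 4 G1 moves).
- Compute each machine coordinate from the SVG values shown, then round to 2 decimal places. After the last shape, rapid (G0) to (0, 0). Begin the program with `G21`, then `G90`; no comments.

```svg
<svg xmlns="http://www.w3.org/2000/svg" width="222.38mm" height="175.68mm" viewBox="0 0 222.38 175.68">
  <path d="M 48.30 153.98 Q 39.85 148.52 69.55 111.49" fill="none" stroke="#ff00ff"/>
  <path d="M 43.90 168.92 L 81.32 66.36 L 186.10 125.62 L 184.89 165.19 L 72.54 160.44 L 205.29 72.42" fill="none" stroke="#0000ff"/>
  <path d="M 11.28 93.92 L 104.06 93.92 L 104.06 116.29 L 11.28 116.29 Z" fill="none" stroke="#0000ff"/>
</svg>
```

1 u = 1 mm; y_m = 175.68 − y.

[1] `<path>` quadratic bezier, #ff00ff→score S653 F2170: (48.30,21.70) → (46.46,26.40) → (49.39,35.05) → (57.08,47.65) → (69.55,64.19)

[2] `<path>` open polyline, #0000ff→engrave S305 F3718: (43.90,6.76) → (81.32,109.32) → (186.10,50.06) → (184.89,10.49) → (72.54,15.24) → (205.29,103.26)

[3] `<path>` rectangle, #0000ff→engrave S305 F3718: (11.28,81.76) → (104.06,81.76) → (104.06,59.39) → (11.28,59.39) → (11.28,81.76) (closed)

G21
G90
G0 X48.30 Y21.70
M3 S653
G1 X46.46 Y26.40 F2170
G1 X49.39 Y35.05 F2170
G1 X57.08 Y47.65 F2170
G1 X69.55 Y64.19 F2170
M5
G0 X43.90 Y6.76
M3 S305
G1 X81.32 Y109.32 F3718
G1 X186.10 Y50.06 F3718
G1 X184.89 Y10.49 F3718
G1 X72.54 Y15.24 F3718
G1 X205.29 Y103.26 F3718
M5
G0 X11.28 Y81.76
M3 S305
G1 X104.06 Y81.76 F3718
G1 X104.06 Y59.39 F3718
G1 X11.28 Y59.39 F3718
G1 X11.28 Y81.76 F3718
M5
G0 X0.00 Y0.00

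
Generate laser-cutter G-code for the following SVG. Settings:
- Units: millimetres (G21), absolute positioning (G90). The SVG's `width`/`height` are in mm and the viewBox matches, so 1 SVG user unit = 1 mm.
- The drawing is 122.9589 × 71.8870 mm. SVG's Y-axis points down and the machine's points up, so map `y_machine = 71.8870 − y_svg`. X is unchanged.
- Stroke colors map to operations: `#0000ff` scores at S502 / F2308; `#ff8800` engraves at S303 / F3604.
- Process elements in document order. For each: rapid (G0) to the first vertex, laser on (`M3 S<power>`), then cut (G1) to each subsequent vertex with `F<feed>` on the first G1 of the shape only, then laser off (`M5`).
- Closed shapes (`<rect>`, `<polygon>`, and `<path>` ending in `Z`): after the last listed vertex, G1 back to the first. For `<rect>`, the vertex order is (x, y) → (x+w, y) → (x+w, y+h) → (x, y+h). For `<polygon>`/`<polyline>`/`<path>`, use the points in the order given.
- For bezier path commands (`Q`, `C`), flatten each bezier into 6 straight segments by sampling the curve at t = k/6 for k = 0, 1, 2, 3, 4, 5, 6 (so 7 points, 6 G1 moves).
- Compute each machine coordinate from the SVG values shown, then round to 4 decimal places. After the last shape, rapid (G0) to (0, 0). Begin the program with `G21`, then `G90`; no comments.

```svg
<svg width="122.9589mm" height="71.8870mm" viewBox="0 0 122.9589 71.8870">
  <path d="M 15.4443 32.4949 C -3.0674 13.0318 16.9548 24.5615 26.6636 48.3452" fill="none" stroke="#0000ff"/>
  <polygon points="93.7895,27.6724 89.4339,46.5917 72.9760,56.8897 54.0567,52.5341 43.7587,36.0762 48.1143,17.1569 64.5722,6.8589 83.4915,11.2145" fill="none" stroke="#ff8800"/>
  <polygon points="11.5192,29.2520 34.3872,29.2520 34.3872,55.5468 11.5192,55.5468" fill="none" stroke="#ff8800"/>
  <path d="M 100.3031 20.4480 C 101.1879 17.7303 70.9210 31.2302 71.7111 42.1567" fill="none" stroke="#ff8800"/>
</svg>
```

Since the viewBox matches the mm dimensions, user units are millimetres directly. The only transform is the Y-flip y_m = 71.8870 − y_svg.

Shape 1 is a cubic bezier drawn with `<path>`. Its stroke #0000ff means score at S502, F2308. After flipping Y the toolpath is (15.4443,39.3921) → (9.1735,46.6277) → (7.9681,49.2183) → (10.4713,47.6845) → (15.3262,42.5468) → (21.1759,34.3257) → (26.6636,23.5418).

Shape 2 is a regular polygon drawn with `<polygon>`. Its stroke #ff8800 means engrave at S303, F3604. After flipping Y the toolpath is (93.7895,44.2146) → (89.4339,25.2953) → (72.9760,14.9973) → (54.0567,19.3529) → (43.7587,35.8108) → (48.1143,54.7301) → (64.5722,65.0281) → (83.4915,60.6725) → (93.7895,44.2146), returning to the start.

Shape 3 is a rectangle drawn with `<polygon>`. Its stroke #ff8800 means engrave at S303, F3604. After flipping Y the toolpath is (11.5192,42.6350) → (34.3872,42.6350) → (34.3872,16.3402) → (11.5192,16.3402) → (11.5192,42.6350), returning to the start.

Shape 4 is a cubic bezier drawn with `<path>`. Its stroke #ff8800 means engrave at S303, F3604. After flipping Y the toolpath is (100.3031,51.4390) → (98.4375,51.5334) → (93.1080,49.4468) → (86.0426,45.7012) → (78.9693,40.8186) → (73.6161,35.3210) → (71.7111,29.7303).

G21
G90
G0 X15.4443 Y39.3921
M3 S502
G1 X9.1735 Y46.6277 F2308
G1 X7.9681 Y49.2183
G1 X10.4713 Y47.6845
G1 X15.3262 Y42.5468
G1 X21.1759 Y34.3257
G1 X26.6636 Y23.5418
M5
G0 X93.7895 Y44.2146
M3 S303
G1 X89.4339 Y25.2953 F3604
G1 X72.9760 Y14.9973
G1 X54.0567 Y19.3529
G1 X43.7587 Y35.8108
G1 X48.1143 Y54.7301
G1 X64.5722 Y65.0281
G1 X83.4915 Y60.6725
G1 X93.7895 Y44.2146
M5
G0 X11.5192 Y42.6350
M3 S303
G1 X34.3872 Y42.6350 F3604
G1 X34.3872 Y16.3402
G1 X11.5192 Y16.3402
G1 X11.5192 Y42.6350
M5
G0 X100.3031 Y51.4390
M3 S303
G1 X98.4375 Y51.5334 F3604
G1 X93.1080 Y49.4468
G1 X86.0426 Y45.7012
G1 X78.9693 Y40.8186
G1 X73.6161 Y35.3210
G1 X71.7111 Y29.7303
M5
G0 X0.0000 Y0.0000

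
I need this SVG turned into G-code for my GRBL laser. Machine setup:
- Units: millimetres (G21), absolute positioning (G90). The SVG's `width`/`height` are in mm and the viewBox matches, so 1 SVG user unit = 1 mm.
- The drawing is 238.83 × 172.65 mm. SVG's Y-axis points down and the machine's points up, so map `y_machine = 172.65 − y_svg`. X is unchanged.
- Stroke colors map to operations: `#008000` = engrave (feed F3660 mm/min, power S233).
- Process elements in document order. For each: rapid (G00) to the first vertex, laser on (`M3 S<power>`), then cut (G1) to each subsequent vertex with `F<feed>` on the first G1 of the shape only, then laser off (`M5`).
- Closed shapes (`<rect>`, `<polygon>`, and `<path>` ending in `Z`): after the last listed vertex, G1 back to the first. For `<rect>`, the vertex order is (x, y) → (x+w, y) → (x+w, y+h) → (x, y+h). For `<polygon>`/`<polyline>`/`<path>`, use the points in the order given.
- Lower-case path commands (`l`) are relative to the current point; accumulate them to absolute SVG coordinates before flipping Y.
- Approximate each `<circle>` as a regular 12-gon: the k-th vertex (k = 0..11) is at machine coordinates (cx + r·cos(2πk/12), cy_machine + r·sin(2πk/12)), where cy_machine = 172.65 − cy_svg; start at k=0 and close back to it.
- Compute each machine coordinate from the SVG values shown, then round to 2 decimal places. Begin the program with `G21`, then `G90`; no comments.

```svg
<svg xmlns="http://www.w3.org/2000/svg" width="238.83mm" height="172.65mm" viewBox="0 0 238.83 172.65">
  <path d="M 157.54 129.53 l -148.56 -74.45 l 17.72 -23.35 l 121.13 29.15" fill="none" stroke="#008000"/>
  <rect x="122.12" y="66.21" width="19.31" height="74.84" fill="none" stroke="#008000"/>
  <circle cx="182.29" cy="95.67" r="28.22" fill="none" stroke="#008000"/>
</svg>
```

G21
G90
G00 X157.54 Y43.12
M3 S233
G1 X8.98 Y117.57 F3660
G1 X26.70 Y140.92
G1 X147.83 Y111.77
M5
G00 X122.12 Y106.44
M3 S233
G1 X141.43 Y106.44 F3660
G1 X141.43 Y31.60
G1 X122.12 Y31.60
G1 X122.12 Y106.44
M5
G00 X210.51 Y76.98
M3 S233
G1 X206.73 Y91.09 F3660
G1 X196.40 Y101.42
G1 X182.29 Y105.20
G1 X168.18 Y101.42
G1 X157.85 Y91.09
G1 X154.07 Y76.98
G1 X157.85 Y62.87
G1 X168.18 Y52.54
G1 X182.29 Y48.76
G1 X196.40 Y52.54
G1 X206.73 Y62.87
G1 X210.51 Y76.98
M5

Since the viewBox matches the mm dimensions, user units are millimetres directly. The only transform is the Y-flip y_m = 172.65 − y_svg.

Shape 1 is a open polyline drawn with `<path>`. Its stroke #008000 means engrave at S233, F3660. After flipping Y the toolpath is (157.54,43.12) → (8.98,117.57) → (26.70,140.92) → (147.83,111.77).

Shape 2 is a rectangle drawn with `<rect>`. Its stroke #008000 means engrave at S233, F3660. After flipping Y the toolpath is (122.12,106.44) → (141.43,106.44) → (141.43,31.60) → (122.12,31.60) → (122.12,106.44), returning to the start.

Shape 3 is a circle drawn with `<circle>`. Its stroke #008000 means engrave at S233, F3660. After flipping Y the toolpath is (210.51,76.98) → (206.73,91.09) → (196.40,101.42) → (182.29,105.20) → (168.18,101.42) → (157.85,91.09) → (154.07,76.98) → (157.85,62.87) → (168.18,52.54) → (182.29,48.76) → (196.40,52.54) → (206.73,62.87) → (210.51,76.98), returning to the start.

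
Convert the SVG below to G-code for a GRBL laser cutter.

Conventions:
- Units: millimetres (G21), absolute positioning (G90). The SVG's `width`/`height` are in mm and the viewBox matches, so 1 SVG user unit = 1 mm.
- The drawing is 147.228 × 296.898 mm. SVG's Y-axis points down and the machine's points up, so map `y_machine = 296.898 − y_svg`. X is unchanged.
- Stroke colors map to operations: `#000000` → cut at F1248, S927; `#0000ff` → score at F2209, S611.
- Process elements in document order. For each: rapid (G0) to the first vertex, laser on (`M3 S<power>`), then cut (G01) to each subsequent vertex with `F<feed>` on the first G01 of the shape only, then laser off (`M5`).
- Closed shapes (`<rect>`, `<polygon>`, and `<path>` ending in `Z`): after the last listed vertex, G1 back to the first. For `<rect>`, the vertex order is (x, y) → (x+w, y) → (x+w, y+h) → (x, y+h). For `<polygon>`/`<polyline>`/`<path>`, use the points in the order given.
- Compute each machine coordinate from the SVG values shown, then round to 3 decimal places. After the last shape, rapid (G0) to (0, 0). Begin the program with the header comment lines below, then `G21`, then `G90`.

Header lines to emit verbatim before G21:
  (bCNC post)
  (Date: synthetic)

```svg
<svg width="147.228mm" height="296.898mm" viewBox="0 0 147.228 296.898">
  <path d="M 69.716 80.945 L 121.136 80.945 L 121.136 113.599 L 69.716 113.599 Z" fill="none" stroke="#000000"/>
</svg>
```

(bCNC post)
(Date: synthetic)
G21
G90
G0 X69.716 Y215.953
M3 S927
G01 X121.136 Y215.953 F1248
G01 X121.136 Y183.299
G01 X69.716 Y183.299
G01 X69.716 Y215.953
M5
G0 X0.000 Y0.000

Since the viewBox matches the mm dimensions, user units are millimetres directly. The only transform is the Y-flip y_m = 296.898 − y_svg.

Shape 1 is a rectangle drawn with `<path>`. Its stroke #000000 means cut at S927, F1248. After flipping Y the toolpath is (69.716,215.953) → (121.136,215.953) → (121.136,183.299) → (69.716,183.299) → (69.716,215.953), returning to the start.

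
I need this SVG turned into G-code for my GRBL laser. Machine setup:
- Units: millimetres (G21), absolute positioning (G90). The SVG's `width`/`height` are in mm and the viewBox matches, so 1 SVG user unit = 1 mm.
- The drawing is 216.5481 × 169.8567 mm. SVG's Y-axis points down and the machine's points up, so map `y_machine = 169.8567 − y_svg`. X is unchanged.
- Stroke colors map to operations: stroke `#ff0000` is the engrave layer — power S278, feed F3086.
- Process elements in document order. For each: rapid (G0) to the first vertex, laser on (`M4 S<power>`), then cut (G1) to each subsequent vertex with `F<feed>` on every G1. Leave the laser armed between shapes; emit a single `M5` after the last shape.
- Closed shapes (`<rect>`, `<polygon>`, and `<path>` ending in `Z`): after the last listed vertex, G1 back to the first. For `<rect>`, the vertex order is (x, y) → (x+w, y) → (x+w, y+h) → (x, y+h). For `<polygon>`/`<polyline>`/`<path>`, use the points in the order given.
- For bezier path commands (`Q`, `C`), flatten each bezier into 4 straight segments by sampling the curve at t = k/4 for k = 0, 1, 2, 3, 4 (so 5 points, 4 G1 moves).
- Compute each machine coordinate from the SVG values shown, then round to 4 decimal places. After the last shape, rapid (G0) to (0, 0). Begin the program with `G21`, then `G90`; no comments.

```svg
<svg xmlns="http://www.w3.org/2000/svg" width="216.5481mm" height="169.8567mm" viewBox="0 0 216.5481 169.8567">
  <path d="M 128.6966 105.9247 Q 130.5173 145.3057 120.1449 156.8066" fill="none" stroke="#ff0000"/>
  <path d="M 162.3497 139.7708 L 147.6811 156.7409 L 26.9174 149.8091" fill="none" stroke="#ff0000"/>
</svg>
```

G21
G90
G0 X128.6966 Y63.9320
M4 S278
G1 X128.8449 Y45.9840 F3086
G1 X127.4690 Y31.5210 F3086
G1 X124.5690 Y20.5431 F3086
G1 X120.1449 Y13.0501 F3086
G0 X162.3497 Y30.0859
M4 S278
G1 X147.6811 Y13.1158 F3086
G1 X26.9174 Y20.0476 F3086
M5
G0 X0.0000 Y0.0000

viewBox `0 0 216.5481 169.8567` with mm width/height → 1 unit = 1 mm. Flip: y_m = 169.8567 − y_svg.

**Shape 1** — `<path>` quadratic bezier, stroke `#ff0000` → engrave (S278, F3086). Control points (SVG): P0=(128.6966,105.9247), P1=(130.5173,145.3057), P2=(120.1449,156.8066); sampled at t=k/4. Machine vertices: (128.6966,63.9320) → (128.8449,45.9840) → (127.4690,31.5210) → (124.5690,20.5431) → (120.1449,13.0501). Open path.

**Shape 2** — `<path>` open polyline, stroke `#ff0000` → engrave (S278, F3086). Machine vertices: (162.3497,30.0859) → (147.6811,13.1158) → (26.9174,20.0476). Open path.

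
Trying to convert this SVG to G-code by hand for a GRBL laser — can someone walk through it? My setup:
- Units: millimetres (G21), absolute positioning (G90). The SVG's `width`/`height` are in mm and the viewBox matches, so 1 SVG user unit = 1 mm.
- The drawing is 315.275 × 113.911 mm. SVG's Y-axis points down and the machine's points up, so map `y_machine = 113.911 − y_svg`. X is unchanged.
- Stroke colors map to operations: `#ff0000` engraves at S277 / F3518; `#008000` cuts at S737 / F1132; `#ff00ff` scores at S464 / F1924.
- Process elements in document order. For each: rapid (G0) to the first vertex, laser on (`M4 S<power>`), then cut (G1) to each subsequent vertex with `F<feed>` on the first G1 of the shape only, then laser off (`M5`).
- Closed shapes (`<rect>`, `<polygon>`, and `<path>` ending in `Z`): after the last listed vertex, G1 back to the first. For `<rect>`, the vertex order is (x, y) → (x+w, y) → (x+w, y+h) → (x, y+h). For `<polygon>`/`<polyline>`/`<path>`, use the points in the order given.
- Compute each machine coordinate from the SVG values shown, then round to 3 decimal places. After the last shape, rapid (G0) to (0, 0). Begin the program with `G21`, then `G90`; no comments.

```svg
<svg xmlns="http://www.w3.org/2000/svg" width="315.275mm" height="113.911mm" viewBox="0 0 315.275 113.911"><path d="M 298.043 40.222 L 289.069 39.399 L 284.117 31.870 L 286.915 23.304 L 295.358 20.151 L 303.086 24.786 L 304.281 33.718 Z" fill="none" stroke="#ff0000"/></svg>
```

G21
G90
G0 X298.043 Y73.689
M4 S277
G1 X289.069 Y74.512 F3518
G1 X284.117 Y82.041
G1 X286.915 Y90.607
G1 X295.358 Y93.760
G1 X303.086 Y89.125
G1 X304.281 Y80.193
G1 X298.043 Y73.689
M5
G0 X0.000 Y0.000

1 u = 1 mm; y_m = 113.911 − y.

[1] `<path>` regular polygon, #ff0000→engrave S277 F3518: (298.043,73.689) → (289.069,74.512) → (284.117,82.041) → (286.915,90.607) → (295.358,93.760) → (303.086,89.125) → (304.281,80.193) → (298.043,73.689) (closed)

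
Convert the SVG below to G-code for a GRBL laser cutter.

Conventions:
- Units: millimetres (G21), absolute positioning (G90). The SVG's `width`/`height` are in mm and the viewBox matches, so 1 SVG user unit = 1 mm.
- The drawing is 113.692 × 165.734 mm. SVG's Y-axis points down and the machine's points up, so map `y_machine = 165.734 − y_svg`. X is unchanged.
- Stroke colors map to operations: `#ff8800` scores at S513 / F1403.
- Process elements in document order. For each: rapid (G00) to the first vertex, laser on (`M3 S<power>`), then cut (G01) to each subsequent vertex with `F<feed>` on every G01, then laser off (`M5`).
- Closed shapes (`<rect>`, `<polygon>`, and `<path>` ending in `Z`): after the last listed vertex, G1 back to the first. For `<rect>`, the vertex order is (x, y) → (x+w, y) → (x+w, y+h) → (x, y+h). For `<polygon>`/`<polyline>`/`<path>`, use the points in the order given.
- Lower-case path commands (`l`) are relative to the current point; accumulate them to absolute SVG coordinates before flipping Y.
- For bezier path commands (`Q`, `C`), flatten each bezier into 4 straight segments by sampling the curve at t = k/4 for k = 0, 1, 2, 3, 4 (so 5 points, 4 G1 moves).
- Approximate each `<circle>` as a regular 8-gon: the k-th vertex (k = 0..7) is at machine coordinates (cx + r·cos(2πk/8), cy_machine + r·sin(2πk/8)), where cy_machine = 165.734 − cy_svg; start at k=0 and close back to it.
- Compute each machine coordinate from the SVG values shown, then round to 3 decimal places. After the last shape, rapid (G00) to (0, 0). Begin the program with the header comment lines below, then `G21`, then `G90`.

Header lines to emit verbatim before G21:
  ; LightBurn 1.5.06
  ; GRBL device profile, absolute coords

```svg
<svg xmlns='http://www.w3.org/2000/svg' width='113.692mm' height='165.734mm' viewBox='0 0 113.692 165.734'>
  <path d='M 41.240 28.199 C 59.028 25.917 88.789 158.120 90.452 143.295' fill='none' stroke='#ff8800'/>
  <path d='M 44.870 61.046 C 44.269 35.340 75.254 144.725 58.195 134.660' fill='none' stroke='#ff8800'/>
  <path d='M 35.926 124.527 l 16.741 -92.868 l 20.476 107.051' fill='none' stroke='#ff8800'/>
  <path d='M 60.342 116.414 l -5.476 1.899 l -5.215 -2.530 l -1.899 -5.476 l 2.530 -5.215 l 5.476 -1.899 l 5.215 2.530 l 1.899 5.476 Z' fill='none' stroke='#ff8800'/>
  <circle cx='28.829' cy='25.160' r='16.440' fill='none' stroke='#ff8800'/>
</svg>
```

viewBox `0 0 113.692 165.734` with mm width/height → 1 unit = 1 mm. Flip: y_m = 165.734 − y_svg.

**Shape 1** — `<path>` cubic bezier, stroke `#ff8800` → score (S513, F1403). Control points (SVG): P0=(41.240,28.199), P1=(59.028,25.917), P2=(88.789,158.120), P3=(90.452,143.295); sampled at t=k/4. Machine vertices: (41.240,137.535) → (56.200,118.429) → (71.893,75.283) → (84.562,34.489) → (90.452,22.439). Open path.

**Shape 2** — `<path>` cubic bezier, stroke `#ff8800` → score (S513, F1403). Control points (SVG): P0=(44.870,61.046), P1=(44.269,35.340), P2=(75.254,144.725), P3=(58.195,134.660); sampled at t=k/4. Machine vertices: (44.870,104.688) → (49.097,102.615) → (57.704,73.746) → (63.225,41.945) → (58.195,31.074). Open path.

**Shape 3** — `<path>` open polyline, stroke `#ff8800` → score (S513, F1403). Machine vertices: (35.926,41.207) → (52.667,134.075) → (73.143,27.024). Open path.

**Shape 4** — `<path>` regular polygon, stroke `#ff8800` → score (S513, F1403). Machine vertices: (60.342,49.320) → (54.866,47.421) → (49.651,49.951) → (47.752,55.427) → (50.282,60.642) → (55.758,62.541) → (60.973,60.011) → (62.872,54.535) → (60.342,49.320). Closed: final G1 returns to the first vertex.

**Shape 5** — `<circle>` circle, stroke `#ff8800` → score (S513, F1403). Machine vertices: (45.269,140.574) → (40.454,152.199) → (28.829,157.014) → (17.204,152.199) → (12.389,140.574) → (17.204,128.949) → (28.829,124.134) → (40.454,128.949) → (45.269,140.574). Closed: final G1 returns to the first vertex.

; LightBurn 1.5.06
; GRBL device profile, absolute coords
G21
G90
G00 X41.240 Y137.535
M3 S513
G01 X56.200 Y118.429 F1403
G01 X71.893 Y75.283 F1403
G01 X84.562 Y34.489 F1403
G01 X90.452 Y22.439 F1403
M5
G00 X44.870 Y104.688
M3 S513
G01 X49.097 Y102.615 F1403
G01 X57.704 Y73.746 F1403
G01 X63.225 Y41.945 F1403
G01 X58.195 Y31.074 F1403
M5
G00 X35.926 Y41.207
M3 S513
G01 X52.667 Y134.075 F1403
G01 X73.143 Y27.024 F1403
M5
G00 X60.342 Y49.320
M3 S513
G01 X54.866 Y47.421 F1403
G01 X49.651 Y49.951 F1403
G01 X47.752 Y55.427 F1403
G01 X50.282 Y60.642 F1403
G01 X55.758 Y62.541 F1403
G01 X60.973 Y60.011 F1403
G01 X62.872 Y54.535 F1403
G01 X60.342 Y49.320 F1403
M5
G00 X45.269 Y140.574
M3 S513
G01 X40.454 Y152.199 F1403
G01 X28.829 Y157.014 F1403
G01 X17.204 Y152.199 F1403
G01 X12.389 Y140.574 F1403
G01 X17.204 Y128.949 F1403
G01 X28.829 Y124.134 F1403
G01 X40.454 Y128.949 F1403
G01 X45.269 Y140.574 F1403
M5
G00 X0.000 Y0.000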